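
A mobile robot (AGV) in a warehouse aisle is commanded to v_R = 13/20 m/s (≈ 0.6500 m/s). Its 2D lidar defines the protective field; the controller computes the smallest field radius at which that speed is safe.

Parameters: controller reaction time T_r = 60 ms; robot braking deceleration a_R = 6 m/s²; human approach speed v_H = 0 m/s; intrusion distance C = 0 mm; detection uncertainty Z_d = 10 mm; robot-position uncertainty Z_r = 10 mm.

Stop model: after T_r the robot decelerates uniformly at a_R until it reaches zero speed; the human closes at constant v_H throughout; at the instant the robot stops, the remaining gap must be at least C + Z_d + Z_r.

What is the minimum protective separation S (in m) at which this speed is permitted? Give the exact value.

S_min = 2261/24000 m = 0.0942 m

braking lasts T_s = (13/20)/6 = 0.1083 s
robot in T_r: 0.6500·0.0600 = 0.0390 m
braking distance = 0.6500²/(2·6.0000) = 0.0352 m
human closes 0.0000·0.1683 = 0.0000 m
C+Z_d+Z_r = 0.0000+0.0100+0.0100 = 0.0200 m
S_min ≈ 0.0390+0.0352+0.0000+0.0200  ⇒  S_min = 2261/24000 m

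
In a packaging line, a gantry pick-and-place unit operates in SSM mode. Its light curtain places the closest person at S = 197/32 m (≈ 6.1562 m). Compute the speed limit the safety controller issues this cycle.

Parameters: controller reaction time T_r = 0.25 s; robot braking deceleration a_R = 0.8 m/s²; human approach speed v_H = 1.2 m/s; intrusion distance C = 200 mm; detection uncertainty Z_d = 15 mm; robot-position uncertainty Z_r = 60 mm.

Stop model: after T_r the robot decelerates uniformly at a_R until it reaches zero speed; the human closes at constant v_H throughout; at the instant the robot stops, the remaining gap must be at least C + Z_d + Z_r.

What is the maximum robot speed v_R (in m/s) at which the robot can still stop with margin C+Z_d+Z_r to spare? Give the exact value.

quadratic (5/8)·v² + (7/4)·v + (-893/160) = 0
  disc = (7/4)² − 4·(5/8)·(-893/160) = 1089/64 ; √disc = 33/8
  v_R = (−(7/4) + 33/8) / (2·(5/8)) = 19/10 m/s
check:
T_s = v_R/a_R = (19/10)/(4/5) = 2.3750 s
robot in T_r: 1.9000·0.2500 = 0.4750 m
robot covers 1.9000·2.3750 − ½·0.8000·2.3750² = 2.2563 m while stopping
human closes 1.2000·2.6250 = 3.1500 m
margins: 0.2000+0.0150+0.0600 = 0.2750 m
sum ≈ 0.4750+2.2563+3.1500+0.2750 ≈ 6.1562 m = S ✓

v_R_max = 19/10 m/s = 1.9000 m/s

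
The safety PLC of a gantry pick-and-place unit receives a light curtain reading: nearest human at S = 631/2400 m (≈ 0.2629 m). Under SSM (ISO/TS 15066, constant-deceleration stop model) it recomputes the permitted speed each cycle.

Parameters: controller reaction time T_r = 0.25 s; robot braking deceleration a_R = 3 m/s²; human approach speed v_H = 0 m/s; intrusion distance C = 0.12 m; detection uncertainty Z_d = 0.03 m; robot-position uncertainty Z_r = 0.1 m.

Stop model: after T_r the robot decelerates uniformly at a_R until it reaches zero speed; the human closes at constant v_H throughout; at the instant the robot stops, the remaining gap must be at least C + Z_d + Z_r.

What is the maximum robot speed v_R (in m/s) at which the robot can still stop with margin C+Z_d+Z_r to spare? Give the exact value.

collect terms ⇒ (1/6)·v_R² + (1/4)·v_R + (-31/2400) = 0
  disc = (1/4)² − 4·(1/6)·(-31/2400) = 16/225 ; √disc = 4/15
  v_R = (−(1/4) + 4/15) / (2·(1/6)) = 1/20 m/s
check:
T_s = v_R/a_R = (1/20)/3 = 0.0167 s
robot covers v_R·T_r = 0.0500·0.2500 = 0.0125 m before braking
braking distance = 0.0500²/(2·3.0000) = 0.0004 m
human over T_r+T_s: 0.0000·(0.2500+0.0167) = 0.0000 m
margins: 0.1200+0.0300+0.1000 = 0.2500 m
sum ≈ 0.0125+0.0004+0.0000+0.2500 ≈ 0.2629 m = S ✓

v_R_max = 1/20 m/s = 0.0500 m/s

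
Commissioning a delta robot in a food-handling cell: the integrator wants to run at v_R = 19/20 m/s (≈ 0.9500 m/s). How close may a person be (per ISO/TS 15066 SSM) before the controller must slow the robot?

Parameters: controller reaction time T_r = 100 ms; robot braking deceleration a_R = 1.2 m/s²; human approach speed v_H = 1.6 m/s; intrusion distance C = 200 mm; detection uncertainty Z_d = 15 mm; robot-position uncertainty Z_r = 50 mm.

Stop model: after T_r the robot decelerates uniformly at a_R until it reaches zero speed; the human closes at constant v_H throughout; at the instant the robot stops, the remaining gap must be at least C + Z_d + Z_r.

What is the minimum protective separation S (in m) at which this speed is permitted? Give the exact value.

S_min = 10381/4800 m = 2.1627 m

stop time T_s = (19/20)/(6/5) = 0.7917 s
reaction-phase robot travel = 0.9500·0.1000 = 0.0950 m
robot covers 0.9500·0.7917 − ½·1.2000·0.7917² = 0.3760 m while stopping
person approaches 1.6000·(0.1000+0.7917) = 1.4267 m
C+Z_d+Z_r = 0.2000+0.0150+0.0500 = 0.2650 m
S_min ≈ 0.0950+0.3760+1.4267+0.2650  ⇒  S_min = 10381/4800 m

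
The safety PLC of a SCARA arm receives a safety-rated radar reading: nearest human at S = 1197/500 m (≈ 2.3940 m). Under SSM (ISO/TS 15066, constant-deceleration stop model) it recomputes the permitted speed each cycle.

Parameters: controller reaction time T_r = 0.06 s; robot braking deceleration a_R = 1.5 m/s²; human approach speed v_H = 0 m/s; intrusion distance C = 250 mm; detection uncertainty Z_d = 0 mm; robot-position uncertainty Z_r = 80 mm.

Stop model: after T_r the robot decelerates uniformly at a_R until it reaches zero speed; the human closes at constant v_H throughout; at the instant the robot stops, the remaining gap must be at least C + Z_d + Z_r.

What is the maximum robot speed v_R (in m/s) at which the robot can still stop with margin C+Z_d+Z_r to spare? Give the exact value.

at the boundary: (1/3)·v² + (3/50)·v + (-258/125) = 0
  disc = (3/50)² − 4·(1/3)·(-258/125) = 6889/2500 ; √disc = 83/50
  v_R = (−(3/50) + 83/50) / (2·(1/3)) = 12/5 m/s
check:
T_s = v_R/a_R = (12/5)/(3/2) = 1.6000 s
robot covers v_R·T_r = 2.4000·0.0600 = 0.1440 m before braking
braking distance = 2.4000²/(2·1.5000) = 1.9200 m
human over T_r+T_s: 0.0000·(0.0600+1.6000) = 0.0000 m
margins: 0.2500+0.0000+0.0800 = 0.3300 m
sum ≈ 0.1440+1.9200+0.0000+0.3300 ≈ 2.3940 m = S ✓

v_R_max = 12/5 m/s = 2.4000 m/s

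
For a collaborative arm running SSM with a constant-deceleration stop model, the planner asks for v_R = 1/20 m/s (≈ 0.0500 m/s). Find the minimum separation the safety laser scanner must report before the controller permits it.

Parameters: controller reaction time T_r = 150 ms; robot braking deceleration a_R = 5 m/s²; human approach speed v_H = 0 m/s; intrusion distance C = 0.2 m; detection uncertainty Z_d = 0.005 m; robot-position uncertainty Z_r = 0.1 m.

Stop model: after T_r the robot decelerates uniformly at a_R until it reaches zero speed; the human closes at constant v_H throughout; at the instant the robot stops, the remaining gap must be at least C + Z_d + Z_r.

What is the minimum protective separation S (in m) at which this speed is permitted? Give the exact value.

braking lasts T_s = (1/20)/5 = 0.0100 s
robot covers v_R·T_r = 0.0500·0.1500 = 0.0075 m before braking
robot under decel: 0.0500²/(2·5.0000) = 0.0003 m
human closes 0.0000·0.1600 = 0.0000 m
C+Z_d+Z_r = 0.2000+0.0050+0.1000 = 0.3050 m
S_min ≈ 0.0075+0.0003+0.0000+0.3050  ⇒  S_min = 1251/4000 m

S_min = 1251/4000 m = 0.3127 m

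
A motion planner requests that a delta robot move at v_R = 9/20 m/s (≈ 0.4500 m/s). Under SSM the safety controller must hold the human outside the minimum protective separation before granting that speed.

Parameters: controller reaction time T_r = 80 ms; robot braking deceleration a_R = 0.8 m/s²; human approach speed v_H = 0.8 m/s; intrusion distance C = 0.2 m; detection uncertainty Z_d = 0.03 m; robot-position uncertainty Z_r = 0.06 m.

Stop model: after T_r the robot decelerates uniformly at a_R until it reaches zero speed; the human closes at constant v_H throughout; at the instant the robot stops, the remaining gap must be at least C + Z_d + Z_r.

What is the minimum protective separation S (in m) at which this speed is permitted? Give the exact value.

T_s = v_R/a_R = (9/20)/(4/5) = 0.5625 s
robot in T_r: 0.4500·0.0800 = 0.0360 m
robot covers 0.4500·0.5625 − ½·0.8000·0.5625² = 0.1266 m while stopping
human closes 0.8000·0.6425 = 0.5140 m
margins: 0.2000+0.0300+0.0600 = 0.2900 m
S_min ≈ 0.0360+0.1266+0.5140+0.2900  ⇒  S_min = 3093/3200 m

S_min = 3093/3200 m = 0.9666 m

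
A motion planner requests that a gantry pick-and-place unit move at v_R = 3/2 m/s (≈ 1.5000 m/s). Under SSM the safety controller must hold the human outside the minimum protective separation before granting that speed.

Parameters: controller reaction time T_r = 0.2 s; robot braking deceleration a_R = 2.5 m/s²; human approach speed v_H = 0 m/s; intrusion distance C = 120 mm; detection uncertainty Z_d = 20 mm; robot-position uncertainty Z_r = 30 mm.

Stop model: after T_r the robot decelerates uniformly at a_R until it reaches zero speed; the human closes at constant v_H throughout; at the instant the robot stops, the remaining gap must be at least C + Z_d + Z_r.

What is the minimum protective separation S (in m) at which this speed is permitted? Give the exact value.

braking lasts T_s = (3/2)/(5/2) = 0.6000 s
reaction-phase robot travel = 1.5000·0.2000 = 0.3000 m
robot covers 1.5000·0.6000 − ½·2.5000·0.6000² = 0.4500 m while stopping
human over T_r+T_s: 0.0000·(0.2000+0.6000) = 0.0000 m
C+Z_d+Z_r = 0.1200+0.0200+0.0300 = 0.1700 m
S_min ≈ 0.3000+0.4500+0.0000+0.1700  ⇒  S_min = 23/25 m

S_min = 23/25 m = 0.9200 m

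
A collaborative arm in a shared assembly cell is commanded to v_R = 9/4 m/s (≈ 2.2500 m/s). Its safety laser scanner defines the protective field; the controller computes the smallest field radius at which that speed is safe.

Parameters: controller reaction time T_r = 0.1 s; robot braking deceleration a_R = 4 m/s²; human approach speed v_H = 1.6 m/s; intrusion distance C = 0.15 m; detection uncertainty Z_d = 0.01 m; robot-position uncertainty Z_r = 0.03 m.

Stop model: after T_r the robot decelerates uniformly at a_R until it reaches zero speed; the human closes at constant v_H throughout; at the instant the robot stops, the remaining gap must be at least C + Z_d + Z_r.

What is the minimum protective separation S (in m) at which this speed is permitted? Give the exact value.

S_min = 1349/640 m = 2.1078 m

T_s = v_R/a_R = (9/4)/4 = 0.5625 s
robot in T_r: 2.2500·0.1000 = 0.2250 m
braking distance = 2.2500²/(2·4.0000) = 0.6328 m
person approaches 1.6000·(0.1000+0.5625) = 1.0600 m
margins: 0.1500+0.0100+0.0300 = 0.1900 m
S_min ≈ 0.2250+0.6328+1.0600+0.1900  ⇒  S_min = 1349/640 m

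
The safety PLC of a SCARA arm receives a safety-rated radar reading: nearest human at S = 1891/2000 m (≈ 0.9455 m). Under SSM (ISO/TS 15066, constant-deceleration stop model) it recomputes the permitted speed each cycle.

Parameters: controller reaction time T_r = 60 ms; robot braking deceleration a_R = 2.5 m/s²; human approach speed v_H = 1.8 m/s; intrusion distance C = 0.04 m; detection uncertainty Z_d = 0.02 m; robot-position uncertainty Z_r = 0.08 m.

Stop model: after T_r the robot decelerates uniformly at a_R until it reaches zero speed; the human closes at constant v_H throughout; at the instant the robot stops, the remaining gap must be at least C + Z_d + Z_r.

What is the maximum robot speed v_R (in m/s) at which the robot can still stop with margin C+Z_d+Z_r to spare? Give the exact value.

v_R_max = 3/4 m/s = 0.7500 m/s

at the boundary: (1/5)·v² + (39/50)·v + (-279/400) = 0
  disc = (39/50)² − 4·(1/5)·(-279/400) = 729/625 ; √disc = 27/25
  v_R = (−(39/50) + 27/25) / (2·(1/5)) = 3/4 m/s
check:
stop time T_s = (3/4)/(5/2) = 0.3000 s
robot in T_r: 0.7500·0.0600 = 0.0450 m
robot under decel: 0.7500²/(2·2.5000) = 0.1125 m
human over T_r+T_s: 1.8000·(0.0600+0.3000) = 0.6480 m
margins: 0.0400+0.0200+0.0800 = 0.1400 m
sum ≈ 0.0450+0.1125+0.6480+0.1400 ≈ 0.9455 m = S ✓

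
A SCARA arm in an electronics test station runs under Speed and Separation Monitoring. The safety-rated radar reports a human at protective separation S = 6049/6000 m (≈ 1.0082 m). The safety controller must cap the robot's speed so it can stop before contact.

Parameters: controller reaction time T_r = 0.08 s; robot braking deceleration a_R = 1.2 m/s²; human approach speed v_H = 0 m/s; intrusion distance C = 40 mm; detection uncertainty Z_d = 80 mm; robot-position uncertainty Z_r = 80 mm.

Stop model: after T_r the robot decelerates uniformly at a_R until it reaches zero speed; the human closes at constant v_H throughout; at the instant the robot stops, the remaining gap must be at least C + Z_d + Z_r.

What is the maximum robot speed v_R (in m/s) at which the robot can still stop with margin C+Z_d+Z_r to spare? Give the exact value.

v_R_max = 13/10 m/s = 1.3000 m/s

at the boundary: (5/12)·v² + (2/25)·v + (-4849/6000) = 0
  disc = (2/25)² − 4·(5/12)·(-4849/6000) = 121801/90000 ; √disc = 349/300
  v_R = (−(2/25) + 349/300) / (2·(5/12)) = 13/10 m/s
check:
stop time T_s = (13/10)/(6/5) = 1.0833 s
reaction-phase robot travel = 1.3000·0.0800 = 0.1040 m
robot under decel: 1.3000²/(2·1.2000) = 0.7042 m
person approaches 0.0000·(0.0800+1.0833) = 0.0000 m
C+Z_d+Z_r = 0.0400+0.0800+0.0800 = 0.2000 m
sum ≈ 0.1040+0.7042+0.0000+0.2000 ≈ 1.0082 m = S ✓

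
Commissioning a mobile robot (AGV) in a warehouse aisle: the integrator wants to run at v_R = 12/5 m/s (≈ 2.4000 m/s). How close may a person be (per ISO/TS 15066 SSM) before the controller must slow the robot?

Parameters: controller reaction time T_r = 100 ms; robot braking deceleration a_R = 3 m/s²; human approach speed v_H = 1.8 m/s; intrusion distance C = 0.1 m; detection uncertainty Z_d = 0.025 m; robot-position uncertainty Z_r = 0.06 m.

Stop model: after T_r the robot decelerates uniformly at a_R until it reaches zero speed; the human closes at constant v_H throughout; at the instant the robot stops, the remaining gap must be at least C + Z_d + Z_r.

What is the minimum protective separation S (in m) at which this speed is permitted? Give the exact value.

S_min = 601/200 m = 3.0050 m

T_s = v_R/a_R = (12/5)/3 = 0.8000 s
robot covers v_R·T_r = 2.4000·0.1000 = 0.2400 m before braking
robot under decel: 2.4000²/(2·3.0000) = 0.9600 m
person approaches 1.8000·(0.1000+0.8000) = 1.6200 m
margins: 0.1000+0.0250+0.0600 = 0.1850 m
S_min ≈ 0.2400+0.9600+1.6200+0.1850  ⇒  S_min = 601/200 m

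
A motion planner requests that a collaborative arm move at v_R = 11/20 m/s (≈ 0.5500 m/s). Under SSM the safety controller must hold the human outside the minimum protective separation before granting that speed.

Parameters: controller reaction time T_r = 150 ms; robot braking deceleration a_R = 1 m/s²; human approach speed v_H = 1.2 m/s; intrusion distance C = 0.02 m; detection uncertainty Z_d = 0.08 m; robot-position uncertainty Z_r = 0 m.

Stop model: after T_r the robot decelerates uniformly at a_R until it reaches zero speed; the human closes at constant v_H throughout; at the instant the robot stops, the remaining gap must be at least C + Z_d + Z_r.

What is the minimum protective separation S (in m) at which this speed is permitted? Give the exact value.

stop time T_s = (11/20)/1 = 0.5500 s
robot covers v_R·T_r = 0.5500·0.1500 = 0.0825 m before braking
braking distance = 0.5500²/(2·1.0000) = 0.1512 m
human over T_r+T_s: 1.2000·(0.1500+0.5500) = 0.8400 m
margins: 0.0200+0.0800+0.0000 = 0.1000 m
S_min ≈ 0.0825+0.1512+0.8400+0.1000  ⇒  S_min = 939/800 m

S_min = 939/800 m = 1.1738 m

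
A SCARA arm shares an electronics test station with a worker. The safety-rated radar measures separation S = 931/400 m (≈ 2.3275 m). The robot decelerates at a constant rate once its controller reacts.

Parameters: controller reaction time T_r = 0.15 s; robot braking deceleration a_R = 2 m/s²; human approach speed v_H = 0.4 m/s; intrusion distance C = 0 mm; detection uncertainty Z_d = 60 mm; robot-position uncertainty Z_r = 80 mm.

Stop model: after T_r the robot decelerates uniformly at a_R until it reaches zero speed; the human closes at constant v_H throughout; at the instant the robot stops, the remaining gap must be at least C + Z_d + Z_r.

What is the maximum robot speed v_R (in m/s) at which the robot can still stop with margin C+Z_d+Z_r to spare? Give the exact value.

v_R_max = 23/10 m/s = 2.3000 m/s

collect terms ⇒ (1/4)·v_R² + (7/20)·v_R + (-851/400) = 0
  disc = (7/20)² − 4·(1/4)·(-851/400) = 9/4 ; √disc = 3/2
  v_R = (−(7/20) + 3/2) / (2·(1/4)) = 23/10 m/s
check:
stop time T_s = (23/10)/2 = 1.1500 s
robot in T_r: 2.3000·0.1500 = 0.3450 m
robot covers 2.3000·1.1500 − ½·2.0000·1.1500² = 1.3225 m while stopping
human closes 0.4000·1.3000 = 0.5200 m
margins: 0.0000+0.0600+0.0800 = 0.1400 m
sum ≈ 0.3450+1.3225+0.5200+0.1400 ≈ 2.3275 m = S ✓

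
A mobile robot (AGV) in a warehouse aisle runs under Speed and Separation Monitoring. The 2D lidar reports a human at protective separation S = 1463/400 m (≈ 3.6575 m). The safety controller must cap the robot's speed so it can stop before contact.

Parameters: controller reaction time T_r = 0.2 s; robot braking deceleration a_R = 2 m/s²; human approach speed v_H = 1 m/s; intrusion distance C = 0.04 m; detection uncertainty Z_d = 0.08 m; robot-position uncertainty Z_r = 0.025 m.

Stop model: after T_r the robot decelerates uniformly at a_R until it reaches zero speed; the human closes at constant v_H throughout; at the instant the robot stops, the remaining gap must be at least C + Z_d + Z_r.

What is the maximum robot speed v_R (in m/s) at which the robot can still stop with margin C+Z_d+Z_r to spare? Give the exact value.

v_R_max = 5/2 m/s = 2.5000 m/s

at the boundary: (1/4)·v² + (7/10)·v + (-53/16) = 0
  disc = (7/10)² − 4·(1/4)·(-53/16) = 1521/400 ; √disc = 39/20
  v_R = (−(7/10) + 39/20) / (2·(1/4)) = 5/2 m/s
check:
braking lasts T_s = (5/2)/2 = 1.2500 s
robot in T_r: 2.5000·0.2000 = 0.5000 m
braking distance = 2.5000²/(2·2.0000) = 1.5625 m
human closes 1.0000·1.4500 = 1.4500 m
margins: 0.0400+0.0800+0.0250 = 0.1450 m
sum ≈ 0.5000+1.5625+1.4500+0.1450 ≈ 3.6575 m = S ✓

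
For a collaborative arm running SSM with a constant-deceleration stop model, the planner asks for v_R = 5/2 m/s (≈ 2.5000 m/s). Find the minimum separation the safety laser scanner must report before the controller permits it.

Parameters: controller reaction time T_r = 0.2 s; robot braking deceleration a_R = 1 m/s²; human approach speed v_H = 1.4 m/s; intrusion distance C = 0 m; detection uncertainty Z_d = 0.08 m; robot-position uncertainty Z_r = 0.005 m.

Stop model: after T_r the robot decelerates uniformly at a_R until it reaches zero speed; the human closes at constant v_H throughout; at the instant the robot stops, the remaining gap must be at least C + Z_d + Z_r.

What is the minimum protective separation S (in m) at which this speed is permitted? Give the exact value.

stop time T_s = (5/2)/1 = 2.5000 s
robot in T_r: 2.5000·0.2000 = 0.5000 m
braking distance = 2.5000²/(2·1.0000) = 3.1250 m
human over T_r+T_s: 1.4000·(0.2000+2.5000) = 3.7800 m
C+Z_d+Z_r = 0.0000+0.0800+0.0050 = 0.0850 m
S_min ≈ 0.5000+3.1250+3.7800+0.0850  ⇒  S_min = 749/100 m

S_min = 749/100 m = 7.4900 m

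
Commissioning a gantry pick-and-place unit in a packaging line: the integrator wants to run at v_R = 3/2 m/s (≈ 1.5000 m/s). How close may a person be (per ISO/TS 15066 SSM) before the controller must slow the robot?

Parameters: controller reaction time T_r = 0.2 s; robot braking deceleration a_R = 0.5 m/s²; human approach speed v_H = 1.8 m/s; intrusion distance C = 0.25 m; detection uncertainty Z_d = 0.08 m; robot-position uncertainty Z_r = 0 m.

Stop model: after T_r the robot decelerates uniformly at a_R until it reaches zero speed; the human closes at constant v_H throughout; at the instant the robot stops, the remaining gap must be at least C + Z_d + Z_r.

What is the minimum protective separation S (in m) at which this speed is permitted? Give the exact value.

S_min = 216/25 m = 8.6400 m

braking lasts T_s = (3/2)/(1/2) = 3.0000 s
reaction-phase robot travel = 1.5000·0.2000 = 0.3000 m
braking distance = 1.5000²/(2·0.5000) = 2.2500 m
human closes 1.8000·3.2000 = 5.7600 m
margins: 0.2500+0.0800+0.0000 = 0.3300 m
S_min ≈ 0.3000+2.2500+5.7600+0.3300  ⇒  S_min = 216/25 m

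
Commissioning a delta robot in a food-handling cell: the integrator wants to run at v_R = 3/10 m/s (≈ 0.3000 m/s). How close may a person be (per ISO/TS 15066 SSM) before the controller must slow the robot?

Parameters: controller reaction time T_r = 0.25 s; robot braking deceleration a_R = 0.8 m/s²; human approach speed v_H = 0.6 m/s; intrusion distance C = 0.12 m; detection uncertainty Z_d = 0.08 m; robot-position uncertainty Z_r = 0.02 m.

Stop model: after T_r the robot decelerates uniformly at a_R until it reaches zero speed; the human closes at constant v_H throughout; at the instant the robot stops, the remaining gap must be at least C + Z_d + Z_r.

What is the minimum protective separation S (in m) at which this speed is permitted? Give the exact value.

braking lasts T_s = (3/10)/(4/5) = 0.3750 s
robot in T_r: 0.3000·0.2500 = 0.0750 m
robot covers 0.3000·0.3750 − ½·0.8000·0.3750² = 0.0563 m while stopping
person approaches 0.6000·(0.2500+0.3750) = 0.3750 m
margins: 0.1200+0.0800+0.0200 = 0.2200 m
S_min ≈ 0.0750+0.0563+0.3750+0.2200  ⇒  S_min = 581/800 m

S_min = 581/800 m = 0.7262 m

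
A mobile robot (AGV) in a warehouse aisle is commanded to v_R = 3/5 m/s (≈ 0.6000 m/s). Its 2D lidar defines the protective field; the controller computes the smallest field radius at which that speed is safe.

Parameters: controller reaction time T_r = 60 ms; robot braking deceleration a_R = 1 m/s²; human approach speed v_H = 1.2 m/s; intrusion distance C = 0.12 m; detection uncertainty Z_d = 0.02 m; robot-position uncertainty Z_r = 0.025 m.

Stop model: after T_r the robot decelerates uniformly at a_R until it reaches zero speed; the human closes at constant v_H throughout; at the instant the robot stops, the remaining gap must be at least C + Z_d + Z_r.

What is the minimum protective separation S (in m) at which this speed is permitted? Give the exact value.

stop time T_s = (3/5)/1 = 0.6000 s
reaction-phase robot travel = 0.6000·0.0600 = 0.0360 m
braking distance = 0.6000²/(2·1.0000) = 0.1800 m
human closes 1.2000·0.6600 = 0.7920 m
margins: 0.1200+0.0200+0.0250 = 0.1650 m
S_min ≈ 0.0360+0.1800+0.7920+0.1650  ⇒  S_min = 1173/1000 m

S_min = 1173/1000 m = 1.1730 m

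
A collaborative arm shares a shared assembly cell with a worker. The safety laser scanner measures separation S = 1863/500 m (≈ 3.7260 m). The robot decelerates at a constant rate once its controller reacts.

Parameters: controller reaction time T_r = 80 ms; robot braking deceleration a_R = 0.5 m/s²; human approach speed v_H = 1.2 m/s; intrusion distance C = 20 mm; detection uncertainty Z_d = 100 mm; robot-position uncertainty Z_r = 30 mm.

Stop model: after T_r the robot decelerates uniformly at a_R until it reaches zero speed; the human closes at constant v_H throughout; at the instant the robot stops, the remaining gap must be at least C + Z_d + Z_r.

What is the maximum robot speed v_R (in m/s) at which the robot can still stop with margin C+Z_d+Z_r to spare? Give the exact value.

quadratic (1)·v² + (62/25)·v + (-87/25) = 0
  disc = (62/25)² − 4·(1)·(-87/25) = 12544/625 ; √disc = 112/25
  v_R = (−(62/25) + 112/25) / (2·(1)) = 1 m/s
check:
T_s = v_R/a_R = 1/(1/2) = 2.0000 s
reaction-phase robot travel = 1.0000·0.0800 = 0.0800 m
robot covers 1.0000·2.0000 − ½·0.5000·2.0000² = 1.0000 m while stopping
person approaches 1.2000·(0.0800+2.0000) = 2.4960 m
C+Z_d+Z_r = 0.0200+0.1000+0.0300 = 0.1500 m
sum ≈ 0.0800+1.0000+2.4960+0.1500 ≈ 3.7260 m = S ✓

v_R_max = 1 m/s = 1.0000 m/s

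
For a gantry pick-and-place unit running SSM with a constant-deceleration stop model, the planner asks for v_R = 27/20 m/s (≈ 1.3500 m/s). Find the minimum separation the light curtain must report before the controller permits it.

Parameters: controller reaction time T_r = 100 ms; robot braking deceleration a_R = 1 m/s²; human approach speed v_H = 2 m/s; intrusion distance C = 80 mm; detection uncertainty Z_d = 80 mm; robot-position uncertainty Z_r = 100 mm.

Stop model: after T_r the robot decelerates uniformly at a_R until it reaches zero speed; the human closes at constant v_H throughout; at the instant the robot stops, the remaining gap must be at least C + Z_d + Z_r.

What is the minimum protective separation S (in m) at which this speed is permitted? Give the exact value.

stop time T_s = (27/20)/1 = 1.3500 s
reaction-phase robot travel = 1.3500·0.1000 = 0.1350 m
braking distance = 1.3500²/(2·1.0000) = 0.9113 m
person approaches 2.0000·(0.1000+1.3500) = 2.9000 m
residual clearance needed = 0.0800+0.0800+0.1000 = 0.2600 m
S_min ≈ 0.1350+0.9113+2.9000+0.2600  ⇒  S_min = 673/160 m

S_min = 673/160 m = 4.2062 m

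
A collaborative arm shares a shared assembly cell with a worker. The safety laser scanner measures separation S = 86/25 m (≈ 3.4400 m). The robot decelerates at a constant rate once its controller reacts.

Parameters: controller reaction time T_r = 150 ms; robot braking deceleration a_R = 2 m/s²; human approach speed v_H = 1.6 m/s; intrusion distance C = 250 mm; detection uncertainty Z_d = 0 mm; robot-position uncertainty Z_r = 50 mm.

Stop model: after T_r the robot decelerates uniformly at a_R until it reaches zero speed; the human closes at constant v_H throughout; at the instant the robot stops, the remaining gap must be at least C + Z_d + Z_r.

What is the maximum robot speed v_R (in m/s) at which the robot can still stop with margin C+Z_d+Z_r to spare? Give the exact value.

quadratic (1/4)·v² + (19/20)·v + (-29/10) = 0
  disc = (19/20)² − 4·(1/4)·(-29/10) = 1521/400 ; √disc = 39/20
  v_R = (−(19/20) + 39/20) / (2·(1/4)) = 2 m/s
check:
stop time T_s = 2/2 = 1.0000 s
reaction-phase robot travel = 2.0000·0.1500 = 0.3000 m
robot under decel: 2.0000²/(2·2.0000) = 1.0000 m
human closes 1.6000·1.1500 = 1.8400 m
margins: 0.2500+0.0000+0.0500 = 0.3000 m
sum ≈ 0.3000+1.0000+1.8400+0.3000 ≈ 3.4400 m = S ✓

v_R_max = 2 m/s = 2.0000 m/s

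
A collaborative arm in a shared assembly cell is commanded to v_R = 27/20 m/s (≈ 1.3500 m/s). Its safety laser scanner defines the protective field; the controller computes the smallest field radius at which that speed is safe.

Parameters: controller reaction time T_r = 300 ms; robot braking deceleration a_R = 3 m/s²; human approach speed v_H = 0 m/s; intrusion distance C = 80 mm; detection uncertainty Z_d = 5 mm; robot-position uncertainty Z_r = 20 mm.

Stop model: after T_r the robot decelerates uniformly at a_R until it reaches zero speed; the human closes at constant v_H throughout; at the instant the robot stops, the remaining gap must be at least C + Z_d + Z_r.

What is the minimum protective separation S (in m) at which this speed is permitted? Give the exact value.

T_s = v_R/a_R = (27/20)/3 = 0.4500 s
robot in T_r: 1.3500·0.3000 = 0.4050 m
robot under decel: 1.3500²/(2·3.0000) = 0.3038 m
human closes 0.0000·0.7500 = 0.0000 m
residual clearance needed = 0.0800+0.0050+0.0200 = 0.1050 m
S_min ≈ 0.4050+0.3038+0.0000+0.1050  ⇒  S_min = 651/800 m

S_min = 651/800 m = 0.8137 m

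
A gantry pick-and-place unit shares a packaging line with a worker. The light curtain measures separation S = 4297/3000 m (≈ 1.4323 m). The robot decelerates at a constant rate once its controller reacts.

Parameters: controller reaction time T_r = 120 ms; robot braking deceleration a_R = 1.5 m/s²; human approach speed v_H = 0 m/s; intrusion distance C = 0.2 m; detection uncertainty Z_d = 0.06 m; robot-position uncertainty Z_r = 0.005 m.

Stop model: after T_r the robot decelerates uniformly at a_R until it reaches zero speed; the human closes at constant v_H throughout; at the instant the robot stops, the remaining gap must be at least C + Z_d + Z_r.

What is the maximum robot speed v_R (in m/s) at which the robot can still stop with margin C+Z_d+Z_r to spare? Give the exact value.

collect terms ⇒ (1/3)·v_R² + (3/25)·v_R + (-1751/1500) = 0
  disc = (3/25)² − 4·(1/3)·(-1751/1500) = 8836/5625 ; √disc = 94/75
  v_R = (−(3/25) + 94/75) / (2·(1/3)) = 17/10 m/s
check:
T_s = v_R/a_R = (17/10)/(3/2) = 1.1333 s
robot in T_r: 1.7000·0.1200 = 0.2040 m
robot covers 1.7000·1.1333 − ½·1.5000·1.1333² = 0.9633 m while stopping
human over T_r+T_s: 0.0000·(0.1200+1.1333) = 0.0000 m
C+Z_d+Z_r = 0.2000+0.0600+0.0050 = 0.2650 m
sum ≈ 0.2040+0.9633+0.0000+0.2650 ≈ 1.4323 m = S ✓

v_R_max = 17/10 m/s = 1.7000 m/s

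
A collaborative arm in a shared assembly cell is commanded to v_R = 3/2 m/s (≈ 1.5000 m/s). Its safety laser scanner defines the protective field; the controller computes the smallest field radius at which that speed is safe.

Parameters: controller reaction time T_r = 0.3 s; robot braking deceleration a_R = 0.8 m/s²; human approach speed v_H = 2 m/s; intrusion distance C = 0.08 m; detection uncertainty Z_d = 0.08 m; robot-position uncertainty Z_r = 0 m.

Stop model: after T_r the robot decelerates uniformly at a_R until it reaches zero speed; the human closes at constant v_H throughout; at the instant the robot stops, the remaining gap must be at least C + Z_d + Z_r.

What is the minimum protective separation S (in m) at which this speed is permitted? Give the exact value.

T_s = v_R/a_R = (3/2)/(4/5) = 1.8750 s
robot in T_r: 1.5000·0.3000 = 0.4500 m
robot under decel: 1.5000²/(2·0.8000) = 1.4062 m
human over T_r+T_s: 2.0000·(0.3000+1.8750) = 4.3500 m
margins: 0.0800+0.0800+0.0000 = 0.1600 m
S_min ≈ 0.4500+1.4062+4.3500+0.1600  ⇒  S_min = 5093/800 m

S_min = 5093/800 m = 6.3662 m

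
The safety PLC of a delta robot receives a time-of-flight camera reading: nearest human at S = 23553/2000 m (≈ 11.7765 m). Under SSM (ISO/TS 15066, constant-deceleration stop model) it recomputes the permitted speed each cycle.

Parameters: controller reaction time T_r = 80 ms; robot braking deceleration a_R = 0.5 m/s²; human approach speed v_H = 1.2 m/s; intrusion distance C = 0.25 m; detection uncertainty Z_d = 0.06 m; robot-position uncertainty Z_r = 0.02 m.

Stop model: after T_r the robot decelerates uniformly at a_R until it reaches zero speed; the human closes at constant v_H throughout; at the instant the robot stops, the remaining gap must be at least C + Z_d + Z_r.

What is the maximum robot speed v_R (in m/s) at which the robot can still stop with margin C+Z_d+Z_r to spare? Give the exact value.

quadratic (1)·v² + (62/25)·v + (-22701/2000) = 0
  disc = (62/25)² − 4·(1)·(-22701/2000) = 128881/2500 ; √disc = 359/50
  v_R = (−(62/25) + 359/50) / (2·(1)) = 47/20 m/s
check:
T_s = v_R/a_R = (47/20)/(1/2) = 4.7000 s
reaction-phase robot travel = 2.3500·0.0800 = 0.1880 m
braking distance = 2.3500²/(2·0.5000) = 5.5225 m
person approaches 1.2000·(0.0800+4.7000) = 5.7360 m
margins: 0.2500+0.0600+0.0200 = 0.3300 m
sum ≈ 0.1880+5.5225+5.7360+0.3300 ≈ 11.7765 m = S ✓

v_R_max = 47/20 m/s = 2.3500 m/s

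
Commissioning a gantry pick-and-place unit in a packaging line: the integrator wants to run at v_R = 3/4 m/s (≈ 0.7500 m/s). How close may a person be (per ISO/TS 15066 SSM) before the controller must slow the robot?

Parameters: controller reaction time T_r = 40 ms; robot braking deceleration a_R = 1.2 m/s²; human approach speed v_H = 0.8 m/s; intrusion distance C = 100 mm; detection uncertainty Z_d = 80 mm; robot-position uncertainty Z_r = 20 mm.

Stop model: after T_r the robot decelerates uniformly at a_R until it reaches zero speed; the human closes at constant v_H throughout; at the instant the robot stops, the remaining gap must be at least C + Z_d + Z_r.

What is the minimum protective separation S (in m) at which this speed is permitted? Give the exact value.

braking lasts T_s = (3/4)/(6/5) = 0.6250 s
robot covers v_R·T_r = 0.7500·0.0400 = 0.0300 m before braking
robot under decel: 0.7500²/(2·1.2000) = 0.2344 m
human over T_r+T_s: 0.8000·(0.0400+0.6250) = 0.5320 m
margins: 0.1000+0.0800+0.0200 = 0.2000 m
S_min ≈ 0.0300+0.2344+0.5320+0.2000  ⇒  S_min = 7971/8000 m

S_min = 7971/8000 m = 0.9964 m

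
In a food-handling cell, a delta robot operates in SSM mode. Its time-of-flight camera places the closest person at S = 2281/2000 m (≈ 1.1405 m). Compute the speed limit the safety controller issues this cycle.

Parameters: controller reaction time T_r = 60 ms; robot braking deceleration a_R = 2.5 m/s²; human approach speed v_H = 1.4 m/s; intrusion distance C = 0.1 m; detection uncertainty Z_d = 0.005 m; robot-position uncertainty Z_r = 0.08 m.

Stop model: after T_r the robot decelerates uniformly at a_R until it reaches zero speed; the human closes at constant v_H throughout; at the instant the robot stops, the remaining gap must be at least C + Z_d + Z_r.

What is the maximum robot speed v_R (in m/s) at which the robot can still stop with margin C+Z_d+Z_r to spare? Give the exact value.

quadratic (1/5)·v² + (31/50)·v + (-1743/2000) = 0
  disc = (31/50)² − 4·(1/5)·(-1743/2000) = 676/625 ; √disc = 26/25
  v_R = (−(31/50) + 26/25) / (2·(1/5)) = 21/20 m/s
check:
stop time T_s = (21/20)/(5/2) = 0.4200 s
robot covers v_R·T_r = 1.0500·0.0600 = 0.0630 m before braking
braking distance = 1.0500²/(2·2.5000) = 0.2205 m
person approaches 1.4000·(0.0600+0.4200) = 0.6720 m
C+Z_d+Z_r = 0.1000+0.0050+0.0800 = 0.1850 m
sum ≈ 0.0630+0.2205+0.6720+0.1850 ≈ 1.1405 m = S ✓

v_R_max = 21/20 m/s = 1.0500 m/s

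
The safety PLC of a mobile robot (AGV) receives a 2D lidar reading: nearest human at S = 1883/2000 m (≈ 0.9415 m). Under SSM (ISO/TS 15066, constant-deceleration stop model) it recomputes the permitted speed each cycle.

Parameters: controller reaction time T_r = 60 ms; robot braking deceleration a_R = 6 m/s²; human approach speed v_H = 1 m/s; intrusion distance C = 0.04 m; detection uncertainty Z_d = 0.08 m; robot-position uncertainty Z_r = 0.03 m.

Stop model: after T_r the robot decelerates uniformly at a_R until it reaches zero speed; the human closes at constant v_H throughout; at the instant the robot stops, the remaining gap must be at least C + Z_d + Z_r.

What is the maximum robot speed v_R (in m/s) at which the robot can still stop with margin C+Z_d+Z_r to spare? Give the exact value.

at the boundary: (1/12)·v² + (17/75)·v + (-1463/2000) = 0
  disc = (17/75)² − 4·(1/12)·(-1463/2000) = 26569/90000 ; √disc = 163/300
  v_R = (−(17/75) + 163/300) / (2·(1/12)) = 19/10 m/s
check:
T_s = v_R/a_R = (19/10)/6 = 0.3167 s
robot in T_r: 1.9000·0.0600 = 0.1140 m
robot covers 1.9000·0.3167 − ½·6.0000·0.3167² = 0.3008 m while stopping
human over T_r+T_s: 1.0000·(0.0600+0.3167) = 0.3767 m
C+Z_d+Z_r = 0.0400+0.0800+0.0300 = 0.1500 m
sum ≈ 0.1140+0.3008+0.3767+0.1500 ≈ 0.9415 m = S ✓

v_R_max = 19/10 m/s = 1.9000 m/s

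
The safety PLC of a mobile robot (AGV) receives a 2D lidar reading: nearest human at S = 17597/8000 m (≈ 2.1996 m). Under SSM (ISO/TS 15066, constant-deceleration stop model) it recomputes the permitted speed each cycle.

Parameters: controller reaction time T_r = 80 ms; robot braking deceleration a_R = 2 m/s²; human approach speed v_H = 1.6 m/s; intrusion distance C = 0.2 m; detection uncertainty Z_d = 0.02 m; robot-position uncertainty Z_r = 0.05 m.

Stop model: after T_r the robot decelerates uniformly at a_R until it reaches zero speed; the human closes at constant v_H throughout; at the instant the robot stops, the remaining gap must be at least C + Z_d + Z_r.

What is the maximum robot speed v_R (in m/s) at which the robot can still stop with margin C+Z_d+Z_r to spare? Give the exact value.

at the boundary: (1/4)·v² + (22/25)·v + (-14413/8000) = 0
  disc = (22/25)² − 4·(1/4)·(-14413/8000) = 103041/40000 ; √disc = 321/200
  v_R = (−(22/25) + 321/200) / (2·(1/4)) = 29/20 m/s
check:
stop time T_s = (29/20)/2 = 0.7250 s
reaction-phase robot travel = 1.4500·0.0800 = 0.1160 m
braking distance = 1.4500²/(2·2.0000) = 0.5256 m
human closes 1.6000·0.8050 = 1.2880 m
margins: 0.2000+0.0200+0.0500 = 0.2700 m
sum ≈ 0.1160+0.5256+1.2880+0.2700 ≈ 2.1996 m = S ✓

v_R_max = 29/20 m/s = 1.4500 m/s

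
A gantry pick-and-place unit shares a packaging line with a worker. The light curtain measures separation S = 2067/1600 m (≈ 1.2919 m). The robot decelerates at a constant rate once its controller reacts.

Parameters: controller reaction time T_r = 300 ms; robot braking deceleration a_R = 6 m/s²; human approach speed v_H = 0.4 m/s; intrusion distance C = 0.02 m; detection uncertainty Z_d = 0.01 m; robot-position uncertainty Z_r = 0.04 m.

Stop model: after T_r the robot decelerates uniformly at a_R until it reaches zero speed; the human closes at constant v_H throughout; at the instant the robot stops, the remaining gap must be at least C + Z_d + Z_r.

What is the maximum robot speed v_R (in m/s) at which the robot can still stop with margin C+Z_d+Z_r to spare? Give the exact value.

at the boundary: (1/12)·v² + (11/30)·v + (-1763/1600) = 0
  disc = (11/30)² − 4·(1/12)·(-1763/1600) = 289/576 ; √disc = 17/24
  v_R = (−(11/30) + 17/24) / (2·(1/12)) = 41/20 m/s
check:
stop time T_s = (41/20)/6 = 0.3417 s
robot in T_r: 2.0500·0.3000 = 0.6150 m
robot under decel: 2.0500²/(2·6.0000) = 0.3502 m
human closes 0.4000·0.6417 = 0.2567 m
margins: 0.0200+0.0100+0.0400 = 0.0700 m
sum ≈ 0.6150+0.3502+0.2567+0.0700 ≈ 1.2919 m = S ✓

v_R_max = 41/20 m/s = 2.0500 m/s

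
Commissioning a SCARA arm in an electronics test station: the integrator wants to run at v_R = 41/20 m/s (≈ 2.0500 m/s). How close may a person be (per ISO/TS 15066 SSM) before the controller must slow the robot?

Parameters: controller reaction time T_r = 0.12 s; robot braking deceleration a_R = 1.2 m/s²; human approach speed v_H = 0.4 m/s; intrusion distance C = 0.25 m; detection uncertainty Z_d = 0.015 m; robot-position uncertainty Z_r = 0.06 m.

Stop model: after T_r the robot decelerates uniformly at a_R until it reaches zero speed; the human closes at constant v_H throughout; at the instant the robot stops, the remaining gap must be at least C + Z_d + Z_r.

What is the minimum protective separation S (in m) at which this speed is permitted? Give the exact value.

S_min = 24427/8000 m = 3.0534 m

stop time T_s = (41/20)/(6/5) = 1.7083 s
robot in T_r: 2.0500·0.1200 = 0.2460 m
robot covers 2.0500·1.7083 − ½·1.2000·1.7083² = 1.7510 m while stopping
human closes 0.4000·1.8283 = 0.7313 m
C+Z_d+Z_r = 0.2500+0.0150+0.0600 = 0.3250 m
S_min ≈ 0.2460+1.7510+0.7313+0.3250  ⇒  S_min = 24427/8000 m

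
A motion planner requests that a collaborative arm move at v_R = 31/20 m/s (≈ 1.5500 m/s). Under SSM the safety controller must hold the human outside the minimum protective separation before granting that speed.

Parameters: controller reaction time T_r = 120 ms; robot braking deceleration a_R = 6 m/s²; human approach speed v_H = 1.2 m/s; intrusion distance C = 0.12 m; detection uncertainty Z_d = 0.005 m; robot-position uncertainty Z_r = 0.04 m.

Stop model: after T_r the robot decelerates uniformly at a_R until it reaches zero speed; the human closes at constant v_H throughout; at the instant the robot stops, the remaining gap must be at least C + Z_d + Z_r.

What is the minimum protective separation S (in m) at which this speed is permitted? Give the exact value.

S_min = 193/192 m = 1.0052 m

T_s = v_R/a_R = (31/20)/6 = 0.2583 s
robot covers v_R·T_r = 1.5500·0.1200 = 0.1860 m before braking
braking distance = 1.5500²/(2·6.0000) = 0.2002 m
human closes 1.2000·0.3783 = 0.4540 m
margins: 0.1200+0.0050+0.0400 = 0.1650 m
S_min ≈ 0.1860+0.2002+0.4540+0.1650  ⇒  S_min = 193/192 m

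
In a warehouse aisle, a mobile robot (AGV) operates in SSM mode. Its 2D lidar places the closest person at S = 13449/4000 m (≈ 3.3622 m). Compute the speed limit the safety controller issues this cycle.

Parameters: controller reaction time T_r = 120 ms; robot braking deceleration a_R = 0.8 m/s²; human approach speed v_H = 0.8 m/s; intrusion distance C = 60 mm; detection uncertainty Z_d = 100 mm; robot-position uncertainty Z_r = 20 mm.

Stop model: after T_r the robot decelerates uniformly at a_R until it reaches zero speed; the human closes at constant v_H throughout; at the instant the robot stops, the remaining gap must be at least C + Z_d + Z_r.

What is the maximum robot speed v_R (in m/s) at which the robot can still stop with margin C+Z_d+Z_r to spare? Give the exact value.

v_R_max = 3/2 m/s = 1.5000 m/s

at the boundary: (5/8)·v² + (28/25)·v + (-2469/800) = 0
  disc = (28/25)² − 4·(5/8)·(-2469/800) = 358801/40000 ; √disc = 599/200
  v_R = (−(28/25) + 599/200) / (2·(5/8)) = 3/2 m/s
check:
T_s = v_R/a_R = (3/2)/(4/5) = 1.8750 s
robot covers v_R·T_r = 1.5000·0.1200 = 0.1800 m before braking
robot under decel: 1.5000²/(2·0.8000) = 1.4062 m
human closes 0.8000·1.9950 = 1.5960 m
C+Z_d+Z_r = 0.0600+0.1000+0.0200 = 0.1800 m
sum ≈ 0.1800+1.4062+1.5960+0.1800 ≈ 3.3622 m = S ✓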